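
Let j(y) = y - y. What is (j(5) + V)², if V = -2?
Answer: 4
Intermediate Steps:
j(y) = 0
(j(5) + V)² = (0 - 2)² = (-2)² = 4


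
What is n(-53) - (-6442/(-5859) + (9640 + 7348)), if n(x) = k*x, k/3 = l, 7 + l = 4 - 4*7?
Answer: -70660123/5859 ≈ -12060.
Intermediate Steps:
l = -31 (l = -7 + (4 - 4*7) = -7 + (4 - 28) = -7 - 24 = -31)
k = -93 (k = 3*(-31) = -93)
n(x) = -93*x
n(-53) - (-6442/(-5859) + (9640 + 7348)) = -93*(-53) - (-6442/(-5859) + (9640 + 7348)) = 4929 - (-6442*(-1/5859) + 16988) = 4929 - (6442/5859 + 16988) = 4929 - 1*99539134/5859 = 4929 - 99539134/5859 = -70660123/5859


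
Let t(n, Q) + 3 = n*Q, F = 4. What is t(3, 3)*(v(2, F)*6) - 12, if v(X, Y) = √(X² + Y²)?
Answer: -12 + 72*√5 ≈ 149.00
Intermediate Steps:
t(n, Q) = -3 + Q*n (t(n, Q) = -3 + n*Q = -3 + Q*n)
t(3, 3)*(v(2, F)*6) - 12 = (-3 + 3*3)*(√(2² + 4²)*6) - 12 = (-3 + 9)*(√(4 + 16)*6) - 12 = 6*(√20*6) - 12 = 6*((2*√5)*6) - 12 = 6*(12*√5) - 12 = 72*√5 - 12 = -12 + 72*√5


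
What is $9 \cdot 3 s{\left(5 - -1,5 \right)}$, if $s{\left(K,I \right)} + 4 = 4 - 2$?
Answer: $-54$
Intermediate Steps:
$s{\left(K,I \right)} = -2$ ($s{\left(K,I \right)} = -4 + \left(4 - 2\right) = -4 + 2 = -2$)
$9 \cdot 3 s{\left(5 - -1,5 \right)} = 9 \cdot 3 \left(-2\right) = 27 \left(-2\right) = -54$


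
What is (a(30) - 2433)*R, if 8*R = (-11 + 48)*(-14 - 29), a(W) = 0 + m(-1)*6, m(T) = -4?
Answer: 3909087/8 ≈ 4.8864e+5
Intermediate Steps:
a(W) = -24 (a(W) = 0 - 4*6 = 0 - 24 = -24)
R = -1591/8 (R = ((-11 + 48)*(-14 - 29))/8 = (37*(-43))/8 = (⅛)*(-1591) = -1591/8 ≈ -198.88)
(a(30) - 2433)*R = (-24 - 2433)*(-1591/8) = -2457*(-1591/8) = 3909087/8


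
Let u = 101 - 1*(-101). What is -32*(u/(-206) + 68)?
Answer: -220896/103 ≈ -2144.6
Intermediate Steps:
u = 202 (u = 101 + 101 = 202)
-32*(u/(-206) + 68) = -32*(202/(-206) + 68) = -32*(202*(-1/206) + 68) = -32*(-101/103 + 68) = -32*6903/103 = -220896/103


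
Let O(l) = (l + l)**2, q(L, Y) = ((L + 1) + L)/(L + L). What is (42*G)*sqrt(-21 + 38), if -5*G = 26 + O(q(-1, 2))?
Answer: -1134*sqrt(17)/5 ≈ -935.12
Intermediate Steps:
q(L, Y) = (1 + 2*L)/(2*L) (q(L, Y) = ((1 + L) + L)/((2*L)) = (1 + 2*L)*(1/(2*L)) = (1 + 2*L)/(2*L))
O(l) = 4*l**2 (O(l) = (2*l)**2 = 4*l**2)
G = -27/5 (G = -(26 + 4*((1/2 - 1)/(-1))**2)/5 = -(26 + 4*(-1*(-1/2))**2)/5 = -(26 + 4*(1/2)**2)/5 = -(26 + 4*(1/4))/5 = -(26 + 1)/5 = -1/5*27 = -27/5 ≈ -5.4000)
(42*G)*sqrt(-21 + 38) = (42*(-27/5))*sqrt(-21 + 38) = -1134*sqrt(17)/5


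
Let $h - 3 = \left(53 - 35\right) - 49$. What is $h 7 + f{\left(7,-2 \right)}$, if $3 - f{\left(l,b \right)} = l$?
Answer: $-200$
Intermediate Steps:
$h = -28$ ($h = 3 + \left(\left(53 - 35\right) - 49\right) = 3 + \left(18 - 49\right) = 3 - 31 = -28$)
$f{\left(l,b \right)} = 3 - l$
$h 7 + f{\left(7,-2 \right)} = \left(-28\right) 7 + \left(3 - 7\right) = -196 + \left(3 - 7\right) = -196 - 4 = -200$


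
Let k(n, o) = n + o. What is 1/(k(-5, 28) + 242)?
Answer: 1/265 ≈ 0.0037736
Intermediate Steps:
1/(k(-5, 28) + 242) = 1/((-5 + 28) + 242) = 1/(23 + 242) = 1/265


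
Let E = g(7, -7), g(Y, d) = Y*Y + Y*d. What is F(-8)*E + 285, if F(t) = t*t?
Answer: 285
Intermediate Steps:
g(Y, d) = Y**2 + Y*d
F(t) = t**2
E = 0 (E = 7*(7 - 7) = 7*0 = 0)
F(-8)*E + 285 = (-8)**2*0 + 285 = 64*0 + 285 = 0 + 285 = 285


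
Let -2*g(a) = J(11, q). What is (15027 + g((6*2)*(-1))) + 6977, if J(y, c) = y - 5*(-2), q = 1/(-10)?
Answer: 43987/2 ≈ 21994.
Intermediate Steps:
q = -1/10 ≈ -0.10000
J(y, c) = 10 + y (J(y, c) = y + 10 = 10 + y)
g(a) = -21/2 (g(a) = -(10 + 11)/2 = -1/2*21 = -21/2)
(15027 + g((6*2)*(-1))) + 6977 = (15027 - 21/2) + 6977 = 30033/2 + 6977 = 43987/2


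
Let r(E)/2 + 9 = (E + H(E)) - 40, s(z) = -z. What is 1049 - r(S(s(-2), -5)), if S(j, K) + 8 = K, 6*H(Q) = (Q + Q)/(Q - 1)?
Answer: 24620/21 ≈ 1172.4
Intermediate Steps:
H(Q) = Q/(3*(-1 + Q)) (H(Q) = ((Q + Q)/(Q - 1))/6 = ((2*Q)/(-1 + Q))/6 = (2*Q/(-1 + Q))/6 = Q/(3*(-1 + Q)))
S(j, K) = -8 + K
r(E) = -98 + 2*E + 2*E/(3*(-1 + E)) (r(E) = -18 + 2*((E + E/(3*(-1 + E))) - 40) = -18 + 2*(-40 + E + E/(3*(-1 + E))) = -18 + (-80 + 2*E + 2*E/(3*(-1 + E))) = -98 + 2*E + 2*E/(3*(-1 + E)))
1049 - r(S(s(-2), -5)) = 1049 - 2*(147 - 149*(-8 - 5) + 3*(-8 - 5)²)/(3*(-1 + (-8 - 5))) = 1049 - 2*(147 - 149*(-13) + 3*(-13)²)/(3*(-1 - 13)) = 1049 - 2*(147 + 1937 + 3*169)/(3*(-14)) = 1049 - 2*(-1)*(147 + 1937 + 507)/(3*14) = 1049 - 2*(-1)*2591/(3*14) = 1049 - 1*(-2591/21) = 1049 + 2591/21 = 24620/21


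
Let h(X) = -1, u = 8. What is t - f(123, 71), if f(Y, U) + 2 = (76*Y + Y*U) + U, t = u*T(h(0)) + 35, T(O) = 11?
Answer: -18027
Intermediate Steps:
t = 123 (t = 8*11 + 35 = 88 + 35 = 123)
f(Y, U) = -2 + U + 76*Y + U*Y (f(Y, U) = -2 + ((76*Y + Y*U) + U) = -2 + ((76*Y + U*Y) + U) = -2 + (U + 76*Y + U*Y) = -2 + U + 76*Y + U*Y)
t - f(123, 71) = 123 - (-2 + 71 + 76*123 + 71*123) = 123 - (-2 + 71 + 9348 + 8733) = 123 - 1*18150 = 123 - 18150 = -18027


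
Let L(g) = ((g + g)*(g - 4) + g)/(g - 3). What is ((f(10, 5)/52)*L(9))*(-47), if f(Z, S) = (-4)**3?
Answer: 12408/13 ≈ 954.46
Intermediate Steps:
f(Z, S) = -64
L(g) = (g + 2*g*(-4 + g))/(-3 + g) (L(g) = ((2*g)*(-4 + g) + g)/(-3 + g) = (2*g*(-4 + g) + g)/(-3 + g) = (g + 2*g*(-4 + g))/(-3 + g))
((f(10, 5)/52)*L(9))*(-47) = ((-64/52)*(9*(-7 + 2*9)/(-3 + 9)))*(-47) = ((-64*1/52)*(9*(-7 + 18)/6))*(-47) = -144*11/(13*6)*(-47) = -16/13*33/2*(-47) = -264/13*(-47) = 12408/13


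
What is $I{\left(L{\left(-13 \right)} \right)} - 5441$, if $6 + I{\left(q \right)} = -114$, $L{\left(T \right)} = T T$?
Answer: $-5561$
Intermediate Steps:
$L{\left(T \right)} = T^{2}$
$I{\left(q \right)} = -120$ ($I{\left(q \right)} = -6 - 114 = -120$)
$I{\left(L{\left(-13 \right)} \right)} - 5441 = -120 - 5441 = -5561$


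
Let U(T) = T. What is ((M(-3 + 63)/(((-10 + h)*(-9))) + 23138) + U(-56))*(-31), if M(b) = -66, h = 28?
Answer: -19319975/27 ≈ -7.1556e+5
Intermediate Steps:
((M(-3 + 63)/(((-10 + h)*(-9))) + 23138) + U(-56))*(-31) = ((-66*(-1/(9*(-10 + 28))) + 23138) - 56)*(-31) = ((-66/(18*(-9)) + 23138) - 56)*(-31) = ((-66/(-162) + 23138) - 56)*(-31) = ((-66*(-1/162) + 23138) - 56)*(-31) = ((11/27 + 23138) - 56)*(-31) = (624737/27 - 56)*(-31) = (623225/27)*(-31) = -19319975/27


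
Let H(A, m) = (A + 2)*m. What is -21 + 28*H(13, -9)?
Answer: -3801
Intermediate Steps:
H(A, m) = m*(2 + A) (H(A, m) = (2 + A)*m = m*(2 + A))
-21 + 28*H(13, -9) = -21 + 28*(-9*(2 + 13)) = -21 + 28*(-9*15) = -21 + 28*(-135) = -21 - 3780 = -3801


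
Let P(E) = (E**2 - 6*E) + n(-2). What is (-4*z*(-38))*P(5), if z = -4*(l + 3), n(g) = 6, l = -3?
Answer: 0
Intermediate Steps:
z = 0 (z = -4*(-3 + 3) = -4*0 = 0)
P(E) = 6 + E**2 - 6*E (P(E) = (E**2 - 6*E) + 6 = 6 + E**2 - 6*E)
(-4*z*(-38))*P(5) = (-4*0*(-38))*(6 + 5**2 - 6*5) = (0*(-38))*(6 + 25 - 30) = 0*1 = 0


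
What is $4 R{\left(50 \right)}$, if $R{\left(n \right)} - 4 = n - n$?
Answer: $16$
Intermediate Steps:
$R{\left(n \right)} = 4$ ($R{\left(n \right)} = 4 + \left(n - n\right) = 4 + 0 = 4$)
$4 R{\left(50 \right)} = 4 \cdot 4 = 16$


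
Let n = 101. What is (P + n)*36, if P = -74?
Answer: 972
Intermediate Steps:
(P + n)*36 = (-74 + 101)*36 = 27*36 = 972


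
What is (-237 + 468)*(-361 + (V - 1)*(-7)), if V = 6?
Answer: -91476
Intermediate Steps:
(-237 + 468)*(-361 + (V - 1)*(-7)) = (-237 + 468)*(-361 + (6 - 1)*(-7)) = 231*(-361 + 5*(-7)) = 231*(-361 - 35) = 231*(-396) = -91476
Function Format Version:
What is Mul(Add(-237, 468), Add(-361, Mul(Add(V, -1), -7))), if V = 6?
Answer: -91476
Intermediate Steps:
Mul(Add(-237, 468), Add(-361, Mul(Add(V, -1), -7))) = Mul(Add(-237, 468), Add(-361, Mul(Add(6, -1), -7))) = Mul(231, Add(-361, Mul(5, -7))) = Mul(231, Add(-361, -35)) = Mul(231, -396) = -91476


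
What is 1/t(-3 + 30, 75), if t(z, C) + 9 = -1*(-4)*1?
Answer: -1/5 ≈ -0.20000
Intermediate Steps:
t(z, C) = -5 (t(z, C) = -9 - 1*(-4)*1 = -9 + 4*1 = -9 + 4 = -5)
1/t(-3 + 30, 75) = 1/(-5) = -1/5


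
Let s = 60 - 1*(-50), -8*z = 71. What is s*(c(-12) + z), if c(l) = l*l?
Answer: 59455/4 ≈ 14864.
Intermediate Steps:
z = -71/8 (z = -⅛*71 = -71/8 ≈ -8.8750)
c(l) = l²
s = 110 (s = 60 + 50 = 110)
s*(c(-12) + z) = 110*((-12)² - 71/8) = 110*(144 - 71/8) = 110*(1081/8) = 59455/4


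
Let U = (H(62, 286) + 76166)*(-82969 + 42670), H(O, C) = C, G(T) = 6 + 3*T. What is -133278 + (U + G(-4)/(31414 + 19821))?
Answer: -157858745746116/51235 ≈ -3.0811e+9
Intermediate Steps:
U = -3080939148 (U = (286 + 76166)*(-82969 + 42670) = 76452*(-40299) = -3080939148)
-133278 + (U + G(-4)/(31414 + 19821)) = -133278 + (-3080939148 + (6 + 3*(-4))/(31414 + 19821)) = -133278 + (-3080939148 + (6 - 12)/51235) = -133278 + (-3080939148 - 6*1/51235) = -133278 + (-3080939148 - 6/51235) = -133278 - 157851917247786/51235 = -157858745746116/51235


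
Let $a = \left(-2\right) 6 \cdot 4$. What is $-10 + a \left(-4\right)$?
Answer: $182$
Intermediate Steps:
$a = -48$ ($a = \left(-12\right) 4 = -48$)
$-10 + a \left(-4\right) = -10 - -192 = -10 + 192 = 182$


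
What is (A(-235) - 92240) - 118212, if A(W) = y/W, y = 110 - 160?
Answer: -9891234/47 ≈ -2.1045e+5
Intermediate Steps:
y = -50
A(W) = -50/W
(A(-235) - 92240) - 118212 = (-50/(-235) - 92240) - 118212 = (-50*(-1/235) - 92240) - 118212 = (10/47 - 92240) - 118212 = -4335270/47 - 118212 = -9891234/47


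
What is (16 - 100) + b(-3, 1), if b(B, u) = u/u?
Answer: -83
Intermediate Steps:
b(B, u) = 1
(16 - 100) + b(-3, 1) = (16 - 100) + 1 = -84 + 1 = -83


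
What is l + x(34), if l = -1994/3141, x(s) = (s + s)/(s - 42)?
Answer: -57385/6282 ≈ -9.1348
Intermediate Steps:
x(s) = 2*s/(-42 + s) (x(s) = (2*s)/(-42 + s) = 2*s/(-42 + s))
l = -1994/3141 (l = -1994*1/3141 = -1994/3141 ≈ -0.63483)
l + x(34) = -1994/3141 + 2*34/(-42 + 34) = -1994/3141 + 2*34/(-8) = -1994/3141 + 2*34*(-⅛) = -1994/3141 - 17/2 = -57385/6282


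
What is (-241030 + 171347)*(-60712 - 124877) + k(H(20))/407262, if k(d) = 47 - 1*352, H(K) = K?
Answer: 5266874391159889/407262 ≈ 1.2932e+10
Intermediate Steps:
k(d) = -305 (k(d) = 47 - 352 = -305)
(-241030 + 171347)*(-60712 - 124877) + k(H(20))/407262 = (-241030 + 171347)*(-60712 - 124877) - 305/407262 = -69683*(-185589) - 305*1/407262 = 12932398287 - 305/407262 = 5266874391159889/407262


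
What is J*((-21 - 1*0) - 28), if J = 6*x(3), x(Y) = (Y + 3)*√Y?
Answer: -1764*√3 ≈ -3055.3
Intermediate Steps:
x(Y) = √Y*(3 + Y) (x(Y) = (3 + Y)*√Y = √Y*(3 + Y))
J = 36*√3 (J = 6*(√3*(3 + 3)) = 6*(√3*6) = 6*(6*√3) = 36*√3 ≈ 62.354)
J*((-21 - 1*0) - 28) = (36*√3)*((-21 - 1*0) - 28) = (36*√3)*((-21 + 0) - 28) = (36*√3)*(-21 - 28) = (36*√3)*(-49) = -1764*√3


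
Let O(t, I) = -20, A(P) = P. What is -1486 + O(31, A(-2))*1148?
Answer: -24446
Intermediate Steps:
-1486 + O(31, A(-2))*1148 = -1486 - 20*1148 = -1486 - 22960 = -24446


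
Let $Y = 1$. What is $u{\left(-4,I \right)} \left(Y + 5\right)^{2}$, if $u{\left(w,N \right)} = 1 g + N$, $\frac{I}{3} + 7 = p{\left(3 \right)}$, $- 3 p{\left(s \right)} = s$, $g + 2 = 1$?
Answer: $-900$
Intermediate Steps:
$g = -1$ ($g = -2 + 1 = -1$)
$p{\left(s \right)} = - \frac{s}{3}$
$I = -24$ ($I = -21 + 3 \left(\left(- \frac{1}{3}\right) 3\right) = -21 + 3 \left(-1\right) = -21 - 3 = -24$)
$u{\left(w,N \right)} = -1 + N$ ($u{\left(w,N \right)} = 1 \left(-1\right) + N = -1 + N$)
$u{\left(-4,I \right)} \left(Y + 5\right)^{2} = \left(-1 - 24\right) \left(1 + 5\right)^{2} = - 25 \cdot 6^{2} = \left(-25\right) 36 = -900$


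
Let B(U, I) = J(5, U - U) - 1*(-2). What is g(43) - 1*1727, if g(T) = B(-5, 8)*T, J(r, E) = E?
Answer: -1641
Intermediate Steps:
B(U, I) = 2 (B(U, I) = (U - U) - 1*(-2) = 0 + 2 = 2)
g(T) = 2*T
g(43) - 1*1727 = 2*43 - 1*1727 = 86 - 1727 = -1641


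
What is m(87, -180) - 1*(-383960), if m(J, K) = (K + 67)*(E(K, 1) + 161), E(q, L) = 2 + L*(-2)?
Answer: 365767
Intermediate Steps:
E(q, L) = 2 - 2*L
m(J, K) = 10787 + 161*K (m(J, K) = (K + 67)*((2 - 2*1) + 161) = (67 + K)*((2 - 2) + 161) = (67 + K)*(0 + 161) = (67 + K)*161 = 10787 + 161*K)
m(87, -180) - 1*(-383960) = (10787 + 161*(-180)) - 1*(-383960) = (10787 - 28980) + 383960 = -18193 + 383960 = 365767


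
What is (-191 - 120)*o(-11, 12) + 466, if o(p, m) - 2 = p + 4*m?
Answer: -11663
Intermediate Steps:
o(p, m) = 2 + p + 4*m (o(p, m) = 2 + (p + 4*m) = 2 + p + 4*m)
(-191 - 120)*o(-11, 12) + 466 = (-191 - 120)*(2 - 11 + 4*12) + 466 = -311*(2 - 11 + 48) + 466 = -311*39 + 466 = -12129 + 466 = -11663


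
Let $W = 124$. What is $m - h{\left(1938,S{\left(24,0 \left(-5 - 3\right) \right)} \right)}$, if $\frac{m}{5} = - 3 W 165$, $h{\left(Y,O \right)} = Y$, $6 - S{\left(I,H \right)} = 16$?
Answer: $-308838$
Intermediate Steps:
$S{\left(I,H \right)} = -10$ ($S{\left(I,H \right)} = 6 - 16 = -10$)
$m = -306900$ ($m = 5 \left(-3\right) 124 \cdot 165 = 5 \left(\left(-372\right) 165\right) = 5 \left(-61380\right) = -306900$)
$m - h{\left(1938,S{\left(24,0 \left(-5 - 3\right) \right)} \right)} = -306900 - 1938 = -308838$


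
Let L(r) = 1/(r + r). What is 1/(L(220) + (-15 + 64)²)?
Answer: 440/1056441 ≈ 0.00041649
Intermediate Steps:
L(r) = 1/(2*r)
1/(L(220) + (-15 + 64)²) = 1/((½)/220 + (-15 + 64)²) = 1/((½)*(1/220) + 49²) = 1/(1/440 + 2401) = 1/(1056441/440) = 440/1056441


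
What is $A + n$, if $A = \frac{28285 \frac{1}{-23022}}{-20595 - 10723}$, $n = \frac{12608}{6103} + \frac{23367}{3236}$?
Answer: $\frac{8264905279338164}{889956889807923} \approx 9.2869$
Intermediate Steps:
$n = \frac{183408289}{19749308}$ ($n = 12608 \cdot \frac{1}{6103} + 23367 \cdot \frac{1}{3236} = \frac{12608}{6103} + \frac{23367}{3236} = \frac{183408289}{19749308} \approx 9.2868$)
$A = \frac{28285}{721002996}$ ($A = \frac{28285 \left(- \frac{1}{23022}\right)}{-20595 - 10723} = - \frac{28285}{23022 \left(-31318\right)} = \left(- \frac{28285}{23022}\right) \left(- \frac{1}{31318}\right) = \frac{28285}{721002996} \approx 3.923 \cdot 10^{-5}$)
$A + n = \frac{28285}{721002996} + \frac{183408289}{19749308} = \frac{8264905279338164}{889956889807923}$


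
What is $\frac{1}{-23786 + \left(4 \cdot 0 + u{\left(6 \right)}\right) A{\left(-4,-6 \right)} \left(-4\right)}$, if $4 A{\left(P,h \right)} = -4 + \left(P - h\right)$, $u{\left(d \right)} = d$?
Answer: $- \frac{1}{23774} \approx -4.2063 \cdot 10^{-5}$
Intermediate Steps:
$A{\left(P,h \right)} = -1 - \frac{h}{4} + \frac{P}{4}$ ($A{\left(P,h \right)} = \frac{-4 + \left(P - h\right)}{4} = \frac{-4 + P - h}{4} = -1 - \frac{h}{4} + \frac{P}{4}$)
$\frac{1}{-23786 + \left(4 \cdot 0 + u{\left(6 \right)}\right) A{\left(-4,-6 \right)} \left(-4\right)} = \frac{1}{-23786 + \left(4 \cdot 0 + 6\right) \left(-1 - - \frac{3}{2} + \frac{1}{4} \left(-4\right)\right) \left(-4\right)} = \frac{1}{-23786 + \left(0 + 6\right) \left(-1 + \frac{3}{2} - 1\right) \left(-4\right)} = \frac{1}{-23786 + 6 \left(- \frac{1}{2}\right) \left(-4\right)} = \frac{1}{-23786 - -12} = \frac{1}{-23786 + 12} = \frac{1}{-23774} = - \frac{1}{23774}$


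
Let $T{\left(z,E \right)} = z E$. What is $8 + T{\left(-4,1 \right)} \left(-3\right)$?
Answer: $20$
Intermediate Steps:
$T{\left(z,E \right)} = E z$
$8 + T{\left(-4,1 \right)} \left(-3\right) = 8 + 1 \left(-4\right) \left(-3\right) = 8 - -12 = 8 + 12 = 20$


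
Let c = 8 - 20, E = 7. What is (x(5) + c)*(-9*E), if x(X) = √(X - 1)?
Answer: 630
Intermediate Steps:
x(X) = √(-1 + X)
c = -12
(x(5) + c)*(-9*E) = (√(-1 + 5) - 12)*(-9*7) = (√4 - 12)*(-63) = (2 - 12)*(-63) = -10*(-63) = 630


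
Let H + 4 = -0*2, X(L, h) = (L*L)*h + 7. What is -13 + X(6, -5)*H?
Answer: 679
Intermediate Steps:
X(L, h) = 7 + h*L² (X(L, h) = L²*h + 7 = h*L² + 7 = 7 + h*L²)
H = -4 (H = -4 - 0*2 = -4 - 3*0 = -4 + 0 = -4)
-13 + X(6, -5)*H = -13 + (7 - 5*6²)*(-4) = -13 + (7 - 5*36)*(-4) = -13 + (7 - 180)*(-4) = -13 - 173*(-4) = -13 + 692 = 679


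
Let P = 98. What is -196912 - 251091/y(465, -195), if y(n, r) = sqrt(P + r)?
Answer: -196912 + 251091*I*sqrt(97)/97 ≈ -1.9691e+5 + 25494.0*I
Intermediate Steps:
y(n, r) = sqrt(98 + r)
-196912 - 251091/y(465, -195) = -196912 - 251091/(sqrt(98 - 195)) = -196912 - 251091/(sqrt(-97)) = -196912 - 251091/(I*sqrt(97)) = -196912 - 251091*(-I*sqrt(97)/97) = -196912 - (-251091)*I*sqrt(97)/97 = -196912 + 251091*I*sqrt(97)/97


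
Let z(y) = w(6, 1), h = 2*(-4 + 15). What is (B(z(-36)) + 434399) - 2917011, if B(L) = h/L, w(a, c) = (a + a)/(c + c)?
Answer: -7447825/3 ≈ -2.4826e+6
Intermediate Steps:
h = 22 (h = 2*11 = 22)
w(a, c) = a/c (w(a, c) = (2*a)/((2*c)) = (2*a)*(1/(2*c)) = a/c)
z(y) = 6 (z(y) = 6/1 = 6*1 = 6)
B(L) = 22/L
(B(z(-36)) + 434399) - 2917011 = (22/6 + 434399) - 2917011 = (22*(⅙) + 434399) - 2917011 = (11/3 + 434399) - 2917011 = 1303208/3 - 2917011 = -7447825/3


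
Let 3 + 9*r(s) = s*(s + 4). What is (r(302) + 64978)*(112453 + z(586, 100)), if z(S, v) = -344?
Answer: 25307149333/3 ≈ 8.4357e+9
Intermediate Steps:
r(s) = -1/3 + s*(4 + s)/9 (r(s) = -1/3 + (s*(s + 4))/9 = -1/3 + (s*(4 + s))/9 = -1/3 + s*(4 + s)/9)
(r(302) + 64978)*(112453 + z(586, 100)) = ((-1/3 + (1/9)*302**2 + (4/9)*302) + 64978)*(112453 - 344) = ((-1/3 + (1/9)*91204 + 1208/9) + 64978)*112109 = ((-1/3 + 91204/9 + 1208/9) + 64978)*112109 = (30803/3 + 64978)*112109 = (225737/3)*112109 = 25307149333/3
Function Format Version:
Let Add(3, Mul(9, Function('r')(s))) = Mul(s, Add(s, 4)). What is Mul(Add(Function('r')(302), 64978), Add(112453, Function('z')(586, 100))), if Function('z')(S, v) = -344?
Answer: Rational(25307149333, 3) ≈ 8.4357e+9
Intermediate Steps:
Function('r')(s) = Add(Rational(-1, 3), Mul(Rational(1, 9), s, Add(4, s))) (Function('r')(s) = Add(Rational(-1, 3), Mul(Rational(1, 9), Mul(s, Add(s, 4)))) = Add(Rational(-1, 3), Mul(Rational(1, 9), Mul(s, Add(4, s)))) = Add(Rational(-1, 3), Mul(Rational(1, 9), s, Add(4, s))))
Mul(Add(Function('r')(302), 64978), Add(112453, Function('z')(586, 100))) = Mul(Add(Add(Rational(-1, 3), Mul(Rational(1, 9), Pow(302, 2)), Mul(Rational(4, 9), 302)), 64978), Add(112453, -344)) = Mul(Add(Add(Rational(-1, 3), Mul(Rational(1, 9), 91204), Rational(1208, 9)), 64978), 112109) = Mul(Add(Add(Rational(-1, 3), Rational(91204, 9), Rational(1208, 9)), 64978), 112109) = Mul(Add(Rational(30803, 3), 64978), 112109) = Mul(Rational(225737, 3), 112109) = Rational(25307149333, 3)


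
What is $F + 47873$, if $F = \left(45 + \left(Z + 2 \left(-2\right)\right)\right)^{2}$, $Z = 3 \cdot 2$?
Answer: $50082$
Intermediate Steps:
$Z = 6$
$F = 2209$ ($F = \left(45 + \left(6 + 2 \left(-2\right)\right)\right)^{2} = \left(45 + \left(6 - 4\right)\right)^{2} = \left(45 + 2\right)^{2} = 47^{2} = 2209$)
$F + 47873 = 2209 + 47873 = 50082$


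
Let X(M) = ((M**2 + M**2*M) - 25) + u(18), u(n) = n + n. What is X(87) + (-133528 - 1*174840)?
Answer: 357715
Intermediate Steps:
u(n) = 2*n
X(M) = 11 + M**2 + M**3 (X(M) = ((M**2 + M**2*M) - 25) + 2*18 = ((M**2 + M**3) - 25) + 36 = (-25 + M**2 + M**3) + 36 = 11 + M**2 + M**3)
X(87) + (-133528 - 1*174840) = (11 + 87**2 + 87**3) + (-133528 - 1*174840) = (11 + 7569 + 658503) + (-133528 - 174840) = 666083 - 308368 = 357715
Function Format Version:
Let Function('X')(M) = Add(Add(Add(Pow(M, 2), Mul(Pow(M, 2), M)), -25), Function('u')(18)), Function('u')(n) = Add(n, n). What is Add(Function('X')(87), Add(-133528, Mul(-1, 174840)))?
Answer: 357715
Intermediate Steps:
Function('u')(n) = Mul(2, n)
Function('X')(M) = Add(11, Pow(M, 2), Pow(M, 3)) (Function('X')(M) = Add(Add(Add(Pow(M, 2), Mul(Pow(M, 2), M)), -25), Mul(2, 18)) = Add(Add(Add(Pow(M, 2), Pow(M, 3)), -25), 36) = Add(Add(-25, Pow(M, 2), Pow(M, 3)), 36) = Add(11, Pow(M, 2), Pow(M, 3)))
Add(Function('X')(87), Add(-133528, Mul(-1, 174840))) = Add(Add(11, Pow(87, 2), Pow(87, 3)), Add(-133528, Mul(-1, 174840))) = Add(Add(11, 7569, 658503), Add(-133528, -174840)) = Add(666083, -308368) = 357715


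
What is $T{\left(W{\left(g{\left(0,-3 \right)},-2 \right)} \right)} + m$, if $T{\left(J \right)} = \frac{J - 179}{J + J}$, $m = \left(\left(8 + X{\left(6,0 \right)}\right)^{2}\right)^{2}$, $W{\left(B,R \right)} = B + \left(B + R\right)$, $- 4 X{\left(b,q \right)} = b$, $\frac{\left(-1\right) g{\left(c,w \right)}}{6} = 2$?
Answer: $\frac{372113}{208} \approx 1789.0$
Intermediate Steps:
$g{\left(c,w \right)} = -12$ ($g{\left(c,w \right)} = \left(-6\right) 2 = -12$)
$X{\left(b,q \right)} = - \frac{b}{4}$
$W{\left(B,R \right)} = R + 2 B$
$m = \frac{28561}{16}$ ($m = \left(\left(8 - \frac{3}{2}\right)^{2}\right)^{2} = \left(\left(\frac{13}{2}\right)^{2}\right)^{2} = \left(\frac{169}{4}\right)^{2} = \frac{28561}{16} \approx 1785.1$)
$T{\left(J \right)} = \frac{-179 + J}{2 J}$
$T{\left(W{\left(g{\left(0,-3 \right)},-2 \right)} \right)} + m = \frac{-179 + \left(-2 + 2 \left(-12\right)\right)}{2 \left(-2 + 2 \left(-12\right)\right)} + \frac{28561}{16} = \frac{-179 - 26}{2 \left(-2 - 24\right)} + \frac{28561}{16} = \frac{-179 - 26}{2 \left(-26\right)} + \frac{28561}{16} = \frac{1}{2} \left(- \frac{1}{26}\right) \left(-205\right) + \frac{28561}{16} = \frac{205}{52} + \frac{28561}{16} = \frac{372113}{208}$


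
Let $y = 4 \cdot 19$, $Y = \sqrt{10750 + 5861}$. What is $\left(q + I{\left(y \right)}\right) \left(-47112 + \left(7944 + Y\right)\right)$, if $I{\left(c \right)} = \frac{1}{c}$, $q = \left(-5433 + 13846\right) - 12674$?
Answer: $\frac{3170992320}{19} - \frac{2266845 \sqrt{339}}{76} \approx 1.6635 \cdot 10^{8}$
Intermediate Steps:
$Y = 7 \sqrt{339}$ ($Y = \sqrt{16611} = 7 \sqrt{339} \approx 128.88$)
$q = -4261$ ($q = 8413 - 12674 = -4261$)
$y = 76$
$\left(q + I{\left(y \right)}\right) \left(-47112 + \left(7944 + Y\right)\right) = \left(-4261 + \frac{1}{76}\right) \left(-47112 + \left(7944 + 7 \sqrt{339}\right)\right) = \left(-4261 + \frac{1}{76}\right) \left(-39168 + 7 \sqrt{339}\right) = - \frac{323835 \left(-39168 + 7 \sqrt{339}\right)}{76} = \frac{3170992320}{19} - \frac{2266845 \sqrt{339}}{76}$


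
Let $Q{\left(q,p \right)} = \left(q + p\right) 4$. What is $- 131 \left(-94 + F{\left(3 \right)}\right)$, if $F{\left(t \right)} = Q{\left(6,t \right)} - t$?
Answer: $7991$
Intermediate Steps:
$Q{\left(q,p \right)} = 4 p + 4 q$ ($Q{\left(q,p \right)} = \left(p + q\right) 4 = 4 p + 4 q$)
$F{\left(t \right)} = 24 + 3 t$ ($F{\left(t \right)} = \left(4 t + 4 \cdot 6\right) - t = \left(4 t + 24\right) - t = \left(24 + 4 t\right) - t = 24 + 3 t$)
$- 131 \left(-94 + F{\left(3 \right)}\right) = - 131 \left(-94 + \left(24 + 3 \cdot 3\right)\right) = - 131 \left(-94 + \left(24 + 9\right)\right) = - 131 \left(-94 + 33\right) = \left(-131\right) \left(-61\right) = 7991$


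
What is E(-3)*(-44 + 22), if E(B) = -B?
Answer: -66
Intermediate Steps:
E(-3)*(-44 + 22) = (-1*(-3))*(-44 + 22) = 3*(-22) = -66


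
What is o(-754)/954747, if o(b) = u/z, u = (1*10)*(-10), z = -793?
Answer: 100/757114371 ≈ 1.3208e-7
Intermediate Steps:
u = -100 (u = 10*(-10) = -100)
o(b) = 100/793 (o(b) = -100/(-793) = -100*(-1/793) = 100/793)
o(-754)/954747 = (100/793)/954747 = (100/793)*(1/954747) = 100/757114371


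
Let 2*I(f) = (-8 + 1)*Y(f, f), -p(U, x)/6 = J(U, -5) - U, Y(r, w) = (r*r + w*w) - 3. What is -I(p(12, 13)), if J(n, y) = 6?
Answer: 18123/2 ≈ 9061.5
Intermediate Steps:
Y(r, w) = -3 + r**2 + w**2 (Y(r, w) = (r**2 + w**2) - 3 = -3 + r**2 + w**2)
p(U, x) = -36 + 6*U (p(U, x) = -6*(6 - U) = -36 + 6*U)
I(f) = 21/2 - 7*f**2 (I(f) = ((-8 + 1)*(-3 + f**2 + f**2))/2 = (-7*(-3 + 2*f**2))/2 = (21 - 14*f**2)/2 = 21/2 - 7*f**2)
-I(p(12, 13)) = -(21/2 - 7*(-36 + 6*12)**2) = -(21/2 - 7*(-36 + 72)**2) = -(21/2 - 7*36**2) = -(21/2 - 7*1296) = -(21/2 - 9072) = -1*(-18123/2) = 18123/2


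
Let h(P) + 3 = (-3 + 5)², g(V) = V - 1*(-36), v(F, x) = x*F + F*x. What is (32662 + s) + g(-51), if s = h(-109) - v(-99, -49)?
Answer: 22946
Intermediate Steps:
v(F, x) = 2*F*x (v(F, x) = F*x + F*x = 2*F*x)
g(V) = 36 + V (g(V) = V + 36 = 36 + V)
h(P) = 1 (h(P) = -3 + (-3 + 5)² = -3 + 2² = -3 + 4 = 1)
s = -9701 (s = 1 - 2*(-99)*(-49) = 1 - 1*9702 = 1 - 9702 = -9701)
(32662 + s) + g(-51) = (32662 - 9701) + (36 - 51) = 22961 - 15 = 22946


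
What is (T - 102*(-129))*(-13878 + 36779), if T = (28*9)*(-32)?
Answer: 116657694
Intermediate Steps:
T = -8064 (T = 252*(-32) = -8064)
(T - 102*(-129))*(-13878 + 36779) = (-8064 - 102*(-129))*(-13878 + 36779) = (-8064 + 13158)*22901 = 5094*22901 = 116657694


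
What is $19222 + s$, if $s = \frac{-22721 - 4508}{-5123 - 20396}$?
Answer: $\frac{490553447}{25519} \approx 19223.0$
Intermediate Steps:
$s = \frac{27229}{25519}$ ($s = - \frac{27229}{-25519} = \left(-27229\right) \left(- \frac{1}{25519}\right) = \frac{27229}{25519} \approx 1.067$)
$19222 + s = 19222 + \frac{27229}{25519} = \frac{490553447}{25519}$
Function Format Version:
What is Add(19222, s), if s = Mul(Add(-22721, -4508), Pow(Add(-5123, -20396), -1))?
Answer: Rational(490553447, 25519) ≈ 19223.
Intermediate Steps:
s = Rational(27229, 25519) (s = Mul(-27229, Pow(-25519, -1)) = Mul(-27229, Rational(-1, 25519)) = Rational(27229, 25519) ≈ 1.0670)
Add(19222, s) = Add(19222, Rational(27229, 25519)) = Rational(490553447, 25519)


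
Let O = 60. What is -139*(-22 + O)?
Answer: -5282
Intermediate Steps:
-139*(-22 + O) = -139*(-22 + 60) = -139*38 = -5282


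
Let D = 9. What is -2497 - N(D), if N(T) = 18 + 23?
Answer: -2538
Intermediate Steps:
N(T) = 41
-2497 - N(D) = -2497 - 1*41 = -2497 - 41 = -2538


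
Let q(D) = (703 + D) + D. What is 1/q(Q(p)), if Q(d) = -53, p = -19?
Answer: 1/597 ≈ 0.0016750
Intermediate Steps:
q(D) = 703 + 2*D
1/q(Q(p)) = 1/(703 + 2*(-53)) = 1/(703 - 106) = 1/597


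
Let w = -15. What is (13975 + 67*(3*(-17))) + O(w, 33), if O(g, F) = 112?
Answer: 10670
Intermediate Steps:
(13975 + 67*(3*(-17))) + O(w, 33) = (13975 + 67*(3*(-17))) + 112 = (13975 + 67*(-51)) + 112 = (13975 - 3417) + 112 = 10558 + 112 = 10670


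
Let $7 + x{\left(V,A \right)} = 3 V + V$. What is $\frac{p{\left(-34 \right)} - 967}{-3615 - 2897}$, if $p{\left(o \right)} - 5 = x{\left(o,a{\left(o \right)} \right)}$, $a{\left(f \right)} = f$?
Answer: $\frac{1105}{6512} \approx 0.16969$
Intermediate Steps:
$x{\left(V,A \right)} = -7 + 4 V$ ($x{\left(V,A \right)} = -7 + \left(3 V + V\right) = -7 + 4 V$)
$p{\left(o \right)} = -2 + 4 o$ ($p{\left(o \right)} = 5 + \left(-7 + 4 o\right) = -2 + 4 o$)
$\frac{p{\left(-34 \right)} - 967}{-3615 - 2897} = \frac{\left(-2 + 4 \left(-34\right)\right) - 967}{-3615 - 2897} = \frac{\left(-2 - 136\right) - 967}{-6512} = \left(-138 - 967\right) \left(- \frac{1}{6512}\right) = \left(-1105\right) \left(- \frac{1}{6512}\right) = \frac{1105}{6512}$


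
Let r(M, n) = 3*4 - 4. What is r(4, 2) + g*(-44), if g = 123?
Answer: -5404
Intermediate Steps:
r(M, n) = 8 (r(M, n) = 12 - 4 = 8)
r(4, 2) + g*(-44) = 8 + 123*(-44) = 8 - 5412 = -5404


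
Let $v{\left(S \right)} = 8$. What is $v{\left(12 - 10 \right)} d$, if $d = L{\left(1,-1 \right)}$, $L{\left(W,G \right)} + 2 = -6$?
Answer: $-64$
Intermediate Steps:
$L{\left(W,G \right)} = -8$ ($L{\left(W,G \right)} = -2 - 6 = -8$)
$d = -8$
$v{\left(12 - 10 \right)} d = 8 \left(-8\right) = -64$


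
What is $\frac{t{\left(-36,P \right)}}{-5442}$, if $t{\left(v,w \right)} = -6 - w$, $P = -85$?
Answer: $- \frac{79}{5442} \approx -0.014517$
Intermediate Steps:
$\frac{t{\left(-36,P \right)}}{-5442} = \frac{-6 - -85}{-5442} = \left(-6 + 85\right) \left(- \frac{1}{5442}\right) = 79 \left(- \frac{1}{5442}\right) = - \frac{79}{5442}$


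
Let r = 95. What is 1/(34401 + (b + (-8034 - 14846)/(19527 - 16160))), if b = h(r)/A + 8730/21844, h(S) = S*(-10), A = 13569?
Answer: 38383960062/1320198429876497 ≈ 2.9074e-5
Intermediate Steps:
h(S) = -10*S
b = 48852785/148200618 (b = -10*95/13569 + 8730/21844 = -950*1/13569 + 8730*(1/21844) = -950/13569 + 4365/10922 = 48852785/148200618 ≈ 0.32964)
1/(34401 + (b + (-8034 - 14846)/(19527 - 16160))) = 1/(34401 + (48852785/148200618 + (-8034 - 14846)/(19527 - 16160))) = 1/(34401 + (48852785/148200618 - 22880/3367)) = 1/(34401 + (48852785/148200618 - 22880*1/3367)) = 1/(34401 + (48852785/148200618 - 1760/259)) = 1/(34401 - 248180216365/38383960062) = 1/(1320198429876497/38383960062) = 38383960062/1320198429876497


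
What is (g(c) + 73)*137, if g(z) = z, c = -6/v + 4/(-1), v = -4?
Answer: 19317/2 ≈ 9658.5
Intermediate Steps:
c = -5/2 (c = -6/(-4) + 4/(-1) = -6*(-¼) + 4*(-1) = 3/2 - 4 = -5/2 ≈ -2.5000)
(g(c) + 73)*137 = (-5/2 + 73)*137 = (141/2)*137 = 19317/2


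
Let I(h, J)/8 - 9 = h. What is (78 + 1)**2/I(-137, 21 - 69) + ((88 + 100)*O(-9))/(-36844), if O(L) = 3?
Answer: -57630235/9432064 ≈ -6.1100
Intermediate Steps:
I(h, J) = 72 + 8*h
(78 + 1)**2/I(-137, 21 - 69) + ((88 + 100)*O(-9))/(-36844) = (78 + 1)**2/(72 + 8*(-137)) + ((88 + 100)*3)/(-36844) = 79**2/(72 - 1096) + (188*3)*(-1/36844) = 6241/(-1024) + 564*(-1/36844) = 6241*(-1/1024) - 141/9211 = -6241/1024 - 141/9211 = -57630235/9432064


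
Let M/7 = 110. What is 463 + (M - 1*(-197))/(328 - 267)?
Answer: 29210/61 ≈ 478.85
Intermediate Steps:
M = 770 (M = 7*110 = 770)
463 + (M - 1*(-197))/(328 - 267) = 463 + (770 - 1*(-197))/(328 - 267) = 463 + (770 + 197)/61 = 463 + 967*(1/61) = 463 + 967/61 = 29210/61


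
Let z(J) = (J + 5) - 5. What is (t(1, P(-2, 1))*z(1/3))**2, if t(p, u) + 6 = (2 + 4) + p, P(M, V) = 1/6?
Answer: 1/9 ≈ 0.11111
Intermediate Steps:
P(M, V) = 1/6
z(J) = J (z(J) = (5 + J) - 5 = J)
t(p, u) = p (t(p, u) = -6 + ((2 + 4) + p) = -6 + (6 + p) = p)
(t(1, P(-2, 1))*z(1/3))**2 = (1/3)**2 = 1/9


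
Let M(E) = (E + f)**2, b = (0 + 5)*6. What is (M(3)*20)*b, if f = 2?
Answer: 15000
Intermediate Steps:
b = 30 (b = 5*6 = 30)
M(E) = (2 + E)**2 (M(E) = (E + 2)**2 = (2 + E)**2)
(M(3)*20)*b = ((2 + 3)**2*20)*30 = (5**2*20)*30 = (25*20)*30 = 500*30 = 15000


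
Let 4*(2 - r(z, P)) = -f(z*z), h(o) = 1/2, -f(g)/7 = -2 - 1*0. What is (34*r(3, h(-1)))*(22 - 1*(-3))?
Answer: 4675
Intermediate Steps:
f(g) = 14 (f(g) = -7*(-2 - 1*0) = -7*(-2 + 0) = -7*(-2) = 14)
h(o) = ½
r(z, P) = 11/2 (r(z, P) = 2 - (-1)*14/4 = 2 - ¼*(-14) = 2 + 7/2 = 11/2)
(34*r(3, h(-1)))*(22 - 1*(-3)) = (34*(11/2))*(22 - 1*(-3)) = 187*(22 + 3) = 187*25 = 4675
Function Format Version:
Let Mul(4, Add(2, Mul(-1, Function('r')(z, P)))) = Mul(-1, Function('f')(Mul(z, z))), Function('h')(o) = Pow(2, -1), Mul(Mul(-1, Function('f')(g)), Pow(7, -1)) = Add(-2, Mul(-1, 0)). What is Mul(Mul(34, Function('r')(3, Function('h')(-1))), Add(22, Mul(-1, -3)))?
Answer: 4675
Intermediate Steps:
Function('f')(g) = 14 (Function('f')(g) = Mul(-7, Add(-2, Mul(-1, 0))) = Mul(-7, Add(-2, 0)) = Mul(-7, -2) = 14)
Function('h')(o) = Rational(1, 2)
Function('r')(z, P) = Rational(11, 2) (Function('r')(z, P) = Add(2, Mul(Rational(-1, 4), Mul(-1, 14))) = Add(2, Mul(Rational(-1, 4), -14)) = Add(2, Rational(7, 2)) = Rational(11, 2))
Mul(Mul(34, Function('r')(3, Function('h')(-1))), Add(22, Mul(-1, -3))) = Mul(Mul(34, Rational(11, 2)), Add(22, Mul(-1, -3))) = Mul(187, Add(22, 3)) = Mul(187, 25) = 4675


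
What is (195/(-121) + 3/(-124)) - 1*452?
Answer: -6806351/15004 ≈ -453.64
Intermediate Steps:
(195/(-121) + 3/(-124)) - 1*452 = (195*(-1/121) + 3*(-1/124)) - 452 = (-195/121 - 3/124) - 452 = -24543/15004 - 452 = -6806351/15004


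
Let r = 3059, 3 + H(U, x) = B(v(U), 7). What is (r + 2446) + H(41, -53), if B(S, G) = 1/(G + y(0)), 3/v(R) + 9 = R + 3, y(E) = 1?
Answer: 44017/8 ≈ 5502.1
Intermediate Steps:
v(R) = 3/(-6 + R) (v(R) = 3/(-9 + (R + 3)) = 3/(-9 + (3 + R)) = 3/(-6 + R))
B(S, G) = 1/(1 + G) (B(S, G) = 1/(G + 1) = 1/(1 + G))
H(U, x) = -23/8 (H(U, x) = -3 + 1/(1 + 7) = -3 + 1/8 = -3 + ⅛ = -23/8)
(r + 2446) + H(41, -53) = (3059 + 2446) - 23/8 = 5505 - 23/8 = 44017/8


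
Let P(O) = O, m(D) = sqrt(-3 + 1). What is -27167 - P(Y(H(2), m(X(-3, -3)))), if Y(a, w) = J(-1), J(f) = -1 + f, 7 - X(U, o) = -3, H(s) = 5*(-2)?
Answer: -27165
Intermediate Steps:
H(s) = -10
X(U, o) = 10 (X(U, o) = 7 - 1*(-3) = 7 + 3 = 10)
m(D) = I*sqrt(2) (m(D) = sqrt(-2) = I*sqrt(2))
Y(a, w) = -2 (Y(a, w) = -1 - 1 = -2)
-27167 - P(Y(H(2), m(X(-3, -3)))) = -27167 - 1*(-2) = -27167 + 2 = -27165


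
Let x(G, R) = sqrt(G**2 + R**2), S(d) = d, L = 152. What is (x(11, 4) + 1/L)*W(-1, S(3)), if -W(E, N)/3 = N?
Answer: -9/152 - 9*sqrt(137) ≈ -105.40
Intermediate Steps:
W(E, N) = -3*N
(x(11, 4) + 1/L)*W(-1, S(3)) = (sqrt(11**2 + 4**2) + 1/152)*(-3*3) = (sqrt(121 + 16) + 1/152)*(-9) = (sqrt(137) + 1/152)*(-9) = (1/152 + sqrt(137))*(-9) = -9/152 - 9*sqrt(137)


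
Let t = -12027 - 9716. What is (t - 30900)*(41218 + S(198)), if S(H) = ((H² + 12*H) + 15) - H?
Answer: -4349101445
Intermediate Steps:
S(H) = 15 + H² + 11*H (S(H) = (15 + H² + 12*H) - H = 15 + H² + 11*H)
t = -21743
(t - 30900)*(41218 + S(198)) = (-21743 - 30900)*(41218 + (15 + 198² + 11*198)) = -52643*(41218 + (15 + 39204 + 2178)) = -52643*(41218 + 41397) = -52643*82615 = -4349101445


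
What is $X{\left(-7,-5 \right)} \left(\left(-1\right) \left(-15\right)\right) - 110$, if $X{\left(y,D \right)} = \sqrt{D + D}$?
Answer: $-110 + 15 i \sqrt{10} \approx -110.0 + 47.434 i$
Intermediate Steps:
$X{\left(y,D \right)} = \sqrt{2} \sqrt{D}$ ($X{\left(y,D \right)} = \sqrt{2 D} = \sqrt{2} \sqrt{D}$)
$X{\left(-7,-5 \right)} \left(\left(-1\right) \left(-15\right)\right) - 110 = \sqrt{2} \sqrt{-5} \left(\left(-1\right) \left(-15\right)\right) - 110 = \sqrt{2} i \sqrt{5} \cdot 15 - 110 = i \sqrt{10} \cdot 15 - 110 = 15 i \sqrt{10} - 110 = -110 + 15 i \sqrt{10}$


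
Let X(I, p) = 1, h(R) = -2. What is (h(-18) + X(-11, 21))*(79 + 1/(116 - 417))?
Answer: -23778/301 ≈ -78.997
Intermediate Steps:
(h(-18) + X(-11, 21))*(79 + 1/(116 - 417)) = (-2 + 1)*(79 + 1/(116 - 417)) = -(79 + 1/(-301)) = -(79 - 1/301) = -1*23778/301 = -23778/301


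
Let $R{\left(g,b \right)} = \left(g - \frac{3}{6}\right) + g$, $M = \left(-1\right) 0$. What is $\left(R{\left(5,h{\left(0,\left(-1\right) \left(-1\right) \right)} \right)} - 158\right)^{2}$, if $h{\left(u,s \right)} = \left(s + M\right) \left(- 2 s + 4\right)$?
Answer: $\frac{88209}{4} \approx 22052.0$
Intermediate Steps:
$M = 0$
$h{\left(u,s \right)} = s \left(4 - 2 s\right)$ ($h{\left(u,s \right)} = \left(s + 0\right) \left(- 2 s + 4\right) = s \left(4 - 2 s\right)$)
$R{\left(g,b \right)} = - \frac{1}{2} + 2 g$ ($R{\left(g,b \right)} = \left(g - \frac{1}{2}\right) + g = \left(- \frac{1}{2} + g\right) + g = - \frac{1}{2} + 2 g$)
$\left(R{\left(5,h{\left(0,\left(-1\right) \left(-1\right) \right)} \right)} - 158\right)^{2} = \left(\left(- \frac{1}{2} + 2 \cdot 5\right) - 158\right)^{2} = \left(\left(- \frac{1}{2} + 10\right) - 158\right)^{2} = \left(\frac{19}{2} - 158\right)^{2} = \left(- \frac{297}{2}\right)^{2} = \frac{88209}{4}$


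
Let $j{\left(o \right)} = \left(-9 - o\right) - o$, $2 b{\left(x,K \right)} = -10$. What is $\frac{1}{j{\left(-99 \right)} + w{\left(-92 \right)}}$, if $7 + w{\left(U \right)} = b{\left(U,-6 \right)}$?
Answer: $\frac{1}{177} \approx 0.0056497$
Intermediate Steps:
$b{\left(x,K \right)} = -5$ ($b{\left(x,K \right)} = \frac{1}{2} \left(-10\right) = -5$)
$w{\left(U \right)} = -12$ ($w{\left(U \right)} = -7 - 5 = -12$)
$j{\left(o \right)} = -9 - 2 o$
$\frac{1}{j{\left(-99 \right)} + w{\left(-92 \right)}} = \frac{1}{\left(-9 - -198\right) - 12} = \frac{1}{\left(-9 + 198\right) - 12} = \frac{1}{189 - 12} = \frac{1}{177}$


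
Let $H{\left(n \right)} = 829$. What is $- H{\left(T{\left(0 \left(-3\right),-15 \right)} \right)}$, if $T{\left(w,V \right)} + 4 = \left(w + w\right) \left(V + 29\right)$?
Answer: $-829$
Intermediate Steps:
$T{\left(w,V \right)} = -4 + 2 w \left(29 + V\right)$ ($T{\left(w,V \right)} = -4 + \left(w + w\right) \left(V + 29\right) = -4 + 2 w \left(29 + V\right)$)
$- H{\left(T{\left(0 \left(-3\right),-15 \right)} \right)} = \left(-1\right) 829 = -829$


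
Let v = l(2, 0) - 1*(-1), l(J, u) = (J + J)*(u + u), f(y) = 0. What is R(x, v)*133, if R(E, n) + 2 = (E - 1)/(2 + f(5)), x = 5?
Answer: 0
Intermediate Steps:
l(J, u) = 4*J*u (l(J, u) = (2*J)*(2*u) = 4*J*u)
v = 1 (v = 4*2*0 - 1*(-1) = 0 + 1 = 1)
R(E, n) = -5/2 + E/2 (R(E, n) = -2 + (E - 1)/(2 + 0) = -2 + (-1 + E)/2 = -2 + (-1 + E)*(½) = -2 + (-½ + E/2) = -5/2 + E/2)
R(x, v)*133 = (-5/2 + (½)*5)*133 = (-5/2 + 5/2)*133 = 0*133 = 0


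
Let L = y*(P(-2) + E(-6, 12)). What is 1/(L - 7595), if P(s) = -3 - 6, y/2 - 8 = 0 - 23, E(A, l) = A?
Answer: -1/7145 ≈ -0.00013996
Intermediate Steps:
y = -30 (y = 16 + 2*(0 - 23) = 16 + 2*(-23) = 16 - 46 = -30)
P(s) = -9
L = 450 (L = -30*(-9 - 6) = -30*(-15) = 450)
1/(L - 7595) = 1/(450 - 7595) = 1/(-7145) = -1/7145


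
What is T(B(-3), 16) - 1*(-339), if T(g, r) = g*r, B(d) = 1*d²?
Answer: 483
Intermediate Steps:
B(d) = d²
T(B(-3), 16) - 1*(-339) = (-3)²*16 - 1*(-339) = 9*16 + 339 = 144 + 339 = 483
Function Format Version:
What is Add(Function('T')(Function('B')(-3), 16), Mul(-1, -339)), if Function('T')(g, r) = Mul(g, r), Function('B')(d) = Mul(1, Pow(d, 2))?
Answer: 483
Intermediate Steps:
Function('B')(d) = Pow(d, 2)
Add(Function('T')(Function('B')(-3), 16), Mul(-1, -339)) = Add(Mul(Pow(-3, 2), 16), Mul(-1, -339)) = Add(Mul(9, 16), 339) = Add(144, 339) = 483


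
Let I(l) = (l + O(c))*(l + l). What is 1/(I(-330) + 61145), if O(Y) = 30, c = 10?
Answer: 1/259145 ≈ 3.8588e-6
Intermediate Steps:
I(l) = 2*l*(30 + l) (I(l) = (l + 30)*(l + l) = (30 + l)*(2*l) = 2*l*(30 + l))
1/(I(-330) + 61145) = 1/(2*(-330)*(30 - 330) + 61145) = 1/(2*(-330)*(-300) + 61145) = 1/(198000 + 61145) = 1/259145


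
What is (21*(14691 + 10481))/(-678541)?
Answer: -528612/678541 ≈ -0.77904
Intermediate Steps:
(21*(14691 + 10481))/(-678541) = (21*25172)*(-1/678541) = 528612*(-1/678541) = -528612/678541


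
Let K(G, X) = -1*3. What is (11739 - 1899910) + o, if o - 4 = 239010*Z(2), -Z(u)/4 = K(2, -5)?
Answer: 979953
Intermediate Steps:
K(G, X) = -3
Z(u) = 12 (Z(u) = -4*(-3) = 12)
o = 2868124 (o = 4 + 239010*12 = 4 + 2868120 = 2868124)
(11739 - 1899910) + o = (11739 - 1899910) + 2868124 = -1888171 + 2868124 = 979953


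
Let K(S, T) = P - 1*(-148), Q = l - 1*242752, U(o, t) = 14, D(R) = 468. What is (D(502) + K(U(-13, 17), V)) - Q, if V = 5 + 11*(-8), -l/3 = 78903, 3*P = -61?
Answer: 1440170/3 ≈ 4.8006e+5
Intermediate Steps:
P = -61/3 (P = (1/3)*(-61) = -61/3 ≈ -20.333)
l = -236709 (l = -3*78903 = -236709)
Q = -479461 (Q = -236709 - 1*242752 = -236709 - 242752 = -479461)
V = -83 (V = 5 - 88 = -83)
K(S, T) = 383/3 (K(S, T) = -61/3 - 1*(-148) = -61/3 + 148 = 383/3)
(D(502) + K(U(-13, 17), V)) - Q = (468 + 383/3) - 1*(-479461) = 1787/3 + 479461 = 1440170/3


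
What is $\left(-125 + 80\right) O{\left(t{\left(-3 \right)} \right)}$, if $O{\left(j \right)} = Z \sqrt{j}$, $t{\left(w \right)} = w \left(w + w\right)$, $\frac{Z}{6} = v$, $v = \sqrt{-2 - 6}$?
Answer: $- 3240 i \approx - 3240.0 i$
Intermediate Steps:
$v = 2 i \sqrt{2}$ ($v = \sqrt{-8} = 2 i \sqrt{2} \approx 2.8284 i$)
$Z = 12 i \sqrt{2}$ ($Z = 6 \cdot 2 i \sqrt{2} = 12 i \sqrt{2} \approx 16.971 i$)
$t{\left(w \right)} = 2 w^{2}$ ($t{\left(w \right)} = w 2 w = 2 w^{2}$)
$O{\left(j \right)} = 12 i \sqrt{2} \sqrt{j}$
$\left(-125 + 80\right) O{\left(t{\left(-3 \right)} \right)} = \left(-125 + 80\right) 12 i \sqrt{2} \sqrt{2 \left(-3\right)^{2}} = - 45 \cdot 12 i \sqrt{2} \sqrt{2 \cdot 9} = - 45 \cdot 12 i \sqrt{2} \sqrt{18} = - 45 \cdot 12 i \sqrt{2} \cdot 3 \sqrt{2} = - 45 \cdot 72 i = - 3240 i$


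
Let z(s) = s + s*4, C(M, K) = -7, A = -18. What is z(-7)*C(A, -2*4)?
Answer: 245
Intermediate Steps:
z(s) = 5*s (z(s) = s + 4*s = 5*s)
z(-7)*C(A, -2*4) = (5*(-7))*(-7) = -35*(-7) = 245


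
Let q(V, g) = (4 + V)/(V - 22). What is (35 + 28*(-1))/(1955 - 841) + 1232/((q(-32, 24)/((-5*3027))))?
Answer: -40060286633/1114 ≈ -3.5961e+7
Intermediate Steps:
q(V, g) = (4 + V)/(-22 + V)
(35 + 28*(-1))/(1955 - 841) + 1232/((q(-32, 24)/((-5*3027)))) = (35 + 28*(-1))/(1955 - 841) + 1232/((((4 - 32)/(-22 - 32))/((-5*3027)))) = (35 - 28)/1114 + 1232/(((-28/(-54))/(-15135))) = 7*(1/1114) + 1232/((-1/54*(-28)*(-1/15135))) = 7/1114 + 1232/(((14/27)*(-1/15135))) = 7/1114 + 1232/(-14/408645) = 7/1114 + 1232*(-408645/14) = 7/1114 - 35960760 = -40060286633/1114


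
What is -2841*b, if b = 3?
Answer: -8523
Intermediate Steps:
-2841*b = -2841*3 = -8523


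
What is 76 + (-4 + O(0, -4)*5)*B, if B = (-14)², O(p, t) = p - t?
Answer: 3212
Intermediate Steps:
B = 196
76 + (-4 + O(0, -4)*5)*B = 76 + (-4 + (0 - 1*(-4))*5)*196 = 76 + (-4 + (0 + 4)*5)*196 = 76 + (-4 + 4*5)*196 = 76 + (-4 + 20)*196 = 76 + 16*196 = 76 + 3136 = 3212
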